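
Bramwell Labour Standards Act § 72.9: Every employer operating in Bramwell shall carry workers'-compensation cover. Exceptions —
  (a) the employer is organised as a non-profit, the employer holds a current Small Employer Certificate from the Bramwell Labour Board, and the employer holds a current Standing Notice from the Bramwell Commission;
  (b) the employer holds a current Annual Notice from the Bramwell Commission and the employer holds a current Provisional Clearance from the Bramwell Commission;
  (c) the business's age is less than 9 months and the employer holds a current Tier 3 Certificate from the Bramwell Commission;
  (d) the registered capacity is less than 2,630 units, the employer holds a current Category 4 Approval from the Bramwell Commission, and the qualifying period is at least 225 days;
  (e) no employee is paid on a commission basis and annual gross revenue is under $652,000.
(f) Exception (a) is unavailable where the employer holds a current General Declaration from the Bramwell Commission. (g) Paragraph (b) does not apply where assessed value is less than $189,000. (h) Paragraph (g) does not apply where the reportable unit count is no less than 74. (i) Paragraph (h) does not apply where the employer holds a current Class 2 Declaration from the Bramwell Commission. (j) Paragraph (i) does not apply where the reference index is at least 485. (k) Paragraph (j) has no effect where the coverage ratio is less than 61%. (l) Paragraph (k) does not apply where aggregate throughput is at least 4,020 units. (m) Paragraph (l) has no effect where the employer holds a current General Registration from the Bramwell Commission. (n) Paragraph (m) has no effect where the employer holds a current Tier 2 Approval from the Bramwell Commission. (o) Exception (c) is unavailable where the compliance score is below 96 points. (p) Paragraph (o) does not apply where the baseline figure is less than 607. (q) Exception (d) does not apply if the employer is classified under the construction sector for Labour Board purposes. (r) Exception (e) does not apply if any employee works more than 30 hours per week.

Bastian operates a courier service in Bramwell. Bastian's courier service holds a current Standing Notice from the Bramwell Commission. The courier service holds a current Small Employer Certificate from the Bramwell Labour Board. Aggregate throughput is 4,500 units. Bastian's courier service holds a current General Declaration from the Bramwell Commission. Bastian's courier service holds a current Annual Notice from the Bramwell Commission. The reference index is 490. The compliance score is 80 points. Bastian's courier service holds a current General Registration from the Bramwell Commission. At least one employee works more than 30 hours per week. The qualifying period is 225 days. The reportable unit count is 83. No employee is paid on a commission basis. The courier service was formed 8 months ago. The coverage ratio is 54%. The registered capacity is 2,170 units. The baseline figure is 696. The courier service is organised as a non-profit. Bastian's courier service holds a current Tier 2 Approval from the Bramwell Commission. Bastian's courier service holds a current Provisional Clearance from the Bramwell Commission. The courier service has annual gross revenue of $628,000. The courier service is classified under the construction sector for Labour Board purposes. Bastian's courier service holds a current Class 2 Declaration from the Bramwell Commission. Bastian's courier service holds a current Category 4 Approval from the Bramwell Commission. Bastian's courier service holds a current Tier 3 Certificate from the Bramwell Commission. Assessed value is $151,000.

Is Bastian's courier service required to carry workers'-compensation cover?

Exception (a): the employer is a non-profit; a current Small Employer Certificate is held; a current Standing Notice is held — every condition holds. But applying paragraph (f): (f) operates against (a): a current General Declaration is held. So (a) is unavailable.
All of (b)'s requirements are met (a current Annual Notice is held; a current Provisional Clearance is held). Under paragraphs (g)–(n): (g) would limit (b) — assessed value is $151,000, less than the $189,000 limit — but (h) sets (g) aside: (h) operates — the reportable unit count is 83, meeting the 74 threshold. (i) would limit (h) — a current Class 2 Declaration is held — but (j) sets (i) aside: (j) operates — the reference index is 490, meeting the 485 threshold. (k) is engaged (the coverage ratio is 54%, less than the 61% limit), but is set aside by (l): (l) operates — aggregate throughput is 4,500 units, meeting the 4,020 units threshold. (m) would limit (l) — a current General Registration is held — but (n) sets (m) aside: (n) operates against (m): a current Tier 2 Approval is held. Exception (b) stands.
Exception (c) is satisfied on its face — the business's age is 8 months, less than the 9 months limit; a current Tier 3 Certificate is held. But applying paragraphs (o)–(p): (o) operates — the compliance score is 80 points, below the 96 points limit. (p), which would lift (o), does not operate here — the baseline figure is 696, not less than 607. (c) is therefore removed.
Exception (d)'s conditions are all satisfied: the registered capacity is 2,170 units, less than the 2,630 units limit; a current Category 4 Approval is held; the qualifying period is 225 days, meeting the 225 days threshold. But: (q) operates against (d): the courier service is classified under the construction sector. So (d) is unavailable.
Exception (e)'s conditions are all satisfied: no employee is paid on commission; annual gross revenue is $628,000, under the $652,000 limit. But applying paragraph (r): (r) operates against (e): at least one employee exceeds 30 hours/week. (e) is therefore removed.

No — exception (b) applies; Bastian's courier service is not required to carry workers'-compensation cover.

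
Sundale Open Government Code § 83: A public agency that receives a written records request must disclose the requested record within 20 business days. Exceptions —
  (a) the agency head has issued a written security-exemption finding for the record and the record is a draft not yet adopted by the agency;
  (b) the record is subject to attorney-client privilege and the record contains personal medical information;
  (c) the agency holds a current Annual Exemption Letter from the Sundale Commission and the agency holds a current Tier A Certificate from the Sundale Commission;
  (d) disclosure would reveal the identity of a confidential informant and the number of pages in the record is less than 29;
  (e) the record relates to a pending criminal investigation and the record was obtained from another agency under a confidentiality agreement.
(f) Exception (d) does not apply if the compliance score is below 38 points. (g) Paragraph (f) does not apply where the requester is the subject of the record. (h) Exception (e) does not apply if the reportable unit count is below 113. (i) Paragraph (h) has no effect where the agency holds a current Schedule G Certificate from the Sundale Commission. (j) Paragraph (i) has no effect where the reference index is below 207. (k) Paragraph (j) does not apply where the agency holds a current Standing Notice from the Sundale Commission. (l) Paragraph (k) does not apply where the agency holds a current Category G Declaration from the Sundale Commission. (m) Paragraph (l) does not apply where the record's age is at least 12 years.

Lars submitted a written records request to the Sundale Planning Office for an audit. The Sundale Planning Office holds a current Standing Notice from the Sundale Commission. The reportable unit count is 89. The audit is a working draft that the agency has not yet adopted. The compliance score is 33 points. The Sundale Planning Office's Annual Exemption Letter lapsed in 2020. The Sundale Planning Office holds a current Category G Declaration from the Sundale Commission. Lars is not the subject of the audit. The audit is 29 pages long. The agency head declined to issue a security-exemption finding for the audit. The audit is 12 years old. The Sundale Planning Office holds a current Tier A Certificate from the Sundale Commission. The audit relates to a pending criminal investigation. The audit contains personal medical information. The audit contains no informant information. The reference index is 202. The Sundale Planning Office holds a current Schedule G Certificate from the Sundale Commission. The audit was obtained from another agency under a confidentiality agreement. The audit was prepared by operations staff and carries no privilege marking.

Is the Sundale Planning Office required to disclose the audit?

No — exception (e) applies; the Sundale Planning Office is not required to disclose the audit.

Exception (a) does not apply: the agency head declined to issue a security-exemption finding.
Exception (b) requires that the record is subject to attorney-client privilege; but the audit carries no privilege marking, so (b) is unavailable.
Exception (c) requires that the agency holds a current Annual Exemption Letter from the Sundale Commission; but the Annual Exemption Letter is not current, so (c) is unavailable.
Exception (d) fails — the audit contains no informant information.
Exception (e) is satisfied on its face — the audit relates to a pending investigation; the audit was obtained under a confidentiality agreement. Applying paragraphs (h)–(m): (h) would limit (e) — the reportable unit count is 89, below the 113 limit — but (i) sets (h) aside: (i) is engaged — a current Schedule G Certificate is held. (j) would limit (i) — the reference index is 202, below the 207 limit — but (k) sets (j) aside: (k) operates — a current Standing Notice is held. (l) would limit (k) — a current Category G Declaration is held — but (m) sets (l) aside: (m) operates against (l): the record's age is 12 years, meeting the 12 years threshold. So (e) applies.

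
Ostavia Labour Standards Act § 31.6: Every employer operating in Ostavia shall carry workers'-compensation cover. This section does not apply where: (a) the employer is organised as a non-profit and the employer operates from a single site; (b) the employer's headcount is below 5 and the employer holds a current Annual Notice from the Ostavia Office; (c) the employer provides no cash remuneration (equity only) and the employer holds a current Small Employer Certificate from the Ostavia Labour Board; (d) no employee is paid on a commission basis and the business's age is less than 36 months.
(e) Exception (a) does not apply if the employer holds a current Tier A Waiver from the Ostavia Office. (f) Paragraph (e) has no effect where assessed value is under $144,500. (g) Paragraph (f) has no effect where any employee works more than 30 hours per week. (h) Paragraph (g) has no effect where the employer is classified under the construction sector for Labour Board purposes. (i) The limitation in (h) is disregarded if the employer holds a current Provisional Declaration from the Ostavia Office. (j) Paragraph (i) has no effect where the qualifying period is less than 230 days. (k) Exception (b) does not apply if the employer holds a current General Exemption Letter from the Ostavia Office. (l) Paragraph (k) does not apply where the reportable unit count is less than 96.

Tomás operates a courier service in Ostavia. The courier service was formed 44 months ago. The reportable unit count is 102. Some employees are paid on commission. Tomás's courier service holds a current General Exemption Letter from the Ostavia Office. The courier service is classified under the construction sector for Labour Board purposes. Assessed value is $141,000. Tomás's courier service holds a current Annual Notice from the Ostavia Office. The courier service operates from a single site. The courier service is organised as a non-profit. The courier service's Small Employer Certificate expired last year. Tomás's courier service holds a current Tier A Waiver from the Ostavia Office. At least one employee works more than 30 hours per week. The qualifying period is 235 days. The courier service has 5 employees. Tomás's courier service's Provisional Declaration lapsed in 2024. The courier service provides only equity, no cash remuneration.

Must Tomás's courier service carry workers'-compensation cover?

All of (a)'s requirements are met (the employer is a non-profit; the employer operates from a single site). Applying paragraphs (e)–(j): (e) would limit (a) — a current Tier A Waiver is held — but (f) sets (e) aside: (f) is triggered — assessed value is $141,000, under the $144,500 limit. (g) would limit (f) — at least one employee exceeds 30 hours/week — but (h) sets (g) aside: (h) operates against (g): the courier service is classified under the construction sector. (i), which would lift (h), is not engaged — there is no Provisional Declaration in force. So (a) applies.
Exception (b) does not apply: the employer's headcount is 5, not below 5.
Exception (c) requires that the employer holds a current Small Employer Certificate from the Ostavia Labour Board; but the Small Employer Certificate has expired, so (c) is unavailable.
Exception (d) fails — some employees are paid on commission.

No — exception (a) applies; Tomás's courier service is not required to carry workers'-compensation cover.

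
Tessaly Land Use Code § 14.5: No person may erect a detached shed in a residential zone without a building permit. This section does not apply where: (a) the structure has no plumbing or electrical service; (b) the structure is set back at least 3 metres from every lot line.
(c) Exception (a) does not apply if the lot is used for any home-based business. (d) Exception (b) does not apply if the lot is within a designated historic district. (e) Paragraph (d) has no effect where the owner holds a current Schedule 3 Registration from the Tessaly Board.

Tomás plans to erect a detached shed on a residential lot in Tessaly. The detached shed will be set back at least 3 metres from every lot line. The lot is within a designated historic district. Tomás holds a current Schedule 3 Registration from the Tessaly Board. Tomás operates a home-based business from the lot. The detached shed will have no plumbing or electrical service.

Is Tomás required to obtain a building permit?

No — exception (b) applies; Tomás does not need a building permit.

Exception (a): there is no plumbing or electrical service — every condition holds. However, paragraph (c) must be considered: (c) operates — a home-based business operates on the lot. (a) is therefore removed.
Exception (b) is satisfied on its face — the setback is at least 3 m on every side. Under paragraphs (d)–(e): (d) is engaged (the lot is in a historic district), but is overridden by (e): (e) is engaged — a current Schedule 3 Registration is held. (b) remains available.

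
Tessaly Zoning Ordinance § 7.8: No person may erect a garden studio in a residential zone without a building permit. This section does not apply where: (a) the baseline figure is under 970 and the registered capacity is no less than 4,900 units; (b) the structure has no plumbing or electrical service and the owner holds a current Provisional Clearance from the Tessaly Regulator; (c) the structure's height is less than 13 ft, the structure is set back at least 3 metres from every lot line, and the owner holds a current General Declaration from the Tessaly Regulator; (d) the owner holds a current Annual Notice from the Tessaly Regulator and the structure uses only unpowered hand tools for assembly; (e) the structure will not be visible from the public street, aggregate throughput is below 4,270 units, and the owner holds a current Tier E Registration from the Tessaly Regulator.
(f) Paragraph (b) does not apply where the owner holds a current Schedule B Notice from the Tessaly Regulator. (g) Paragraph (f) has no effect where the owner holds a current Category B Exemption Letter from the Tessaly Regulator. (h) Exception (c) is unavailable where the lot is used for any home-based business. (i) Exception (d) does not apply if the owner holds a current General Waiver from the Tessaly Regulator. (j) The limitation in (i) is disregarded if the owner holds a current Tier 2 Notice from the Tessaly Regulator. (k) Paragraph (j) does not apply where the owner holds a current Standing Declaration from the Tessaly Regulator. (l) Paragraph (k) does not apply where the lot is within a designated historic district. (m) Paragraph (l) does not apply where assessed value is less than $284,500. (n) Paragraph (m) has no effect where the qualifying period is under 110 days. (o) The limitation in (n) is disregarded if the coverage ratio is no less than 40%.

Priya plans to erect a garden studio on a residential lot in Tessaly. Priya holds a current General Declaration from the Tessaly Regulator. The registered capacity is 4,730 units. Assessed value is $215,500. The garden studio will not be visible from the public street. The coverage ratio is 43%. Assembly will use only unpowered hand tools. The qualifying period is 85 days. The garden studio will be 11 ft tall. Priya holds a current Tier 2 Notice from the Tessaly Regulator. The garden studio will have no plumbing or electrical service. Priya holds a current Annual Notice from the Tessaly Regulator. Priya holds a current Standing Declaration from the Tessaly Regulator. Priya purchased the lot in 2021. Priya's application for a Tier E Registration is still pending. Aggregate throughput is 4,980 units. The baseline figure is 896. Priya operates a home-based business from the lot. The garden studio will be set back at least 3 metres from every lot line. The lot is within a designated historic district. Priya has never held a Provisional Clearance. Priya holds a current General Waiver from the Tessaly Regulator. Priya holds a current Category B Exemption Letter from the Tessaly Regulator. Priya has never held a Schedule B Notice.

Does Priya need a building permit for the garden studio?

Yes — Priya must obtain a building permit.

Exception (a) fails — the registered capacity is 4,730 units, short of 4,900 units.
Exception (b) fails — no current Provisional Clearance is held.
All of (c)'s requirements are met (the structure's height is 11 ft, less than the 13 ft limit; the setback is at least 3 m on every side; a current General Declaration is held). But applying paragraph (h): (h) operates against (c): a home-based business operates on the lot. So (c) is unavailable.
Exception (d) is satisfied on its face — a current Annual Notice is held; assembly uses only hand tools. But applying paragraphs (i)–(o): (i) operates against (d): a current General Waiver is held. (j) operates (a current Tier 2 Notice is held), but is displaced by (k): (k) operates — a current Standing Declaration is held. (l) is triggered (the lot is in a historic district), but is itself disapplied by (m): (m) applies — assessed value is $215,500, less than the $284,500 limit. (n) would limit (m) — the qualifying period is 85 days, under the 110 days limit — but (o) sets (n) aside: (o) operates against (n): the coverage ratio is 43%, meeting the 40% threshold. Exception (d) does not apply.
Exception (e) requires that aggregate throughput is below 4,270 units; but aggregate throughput is 4,980 units, not below 4,270 units, so (e) is unavailable.
Every exception is unavailable, so the rule governs.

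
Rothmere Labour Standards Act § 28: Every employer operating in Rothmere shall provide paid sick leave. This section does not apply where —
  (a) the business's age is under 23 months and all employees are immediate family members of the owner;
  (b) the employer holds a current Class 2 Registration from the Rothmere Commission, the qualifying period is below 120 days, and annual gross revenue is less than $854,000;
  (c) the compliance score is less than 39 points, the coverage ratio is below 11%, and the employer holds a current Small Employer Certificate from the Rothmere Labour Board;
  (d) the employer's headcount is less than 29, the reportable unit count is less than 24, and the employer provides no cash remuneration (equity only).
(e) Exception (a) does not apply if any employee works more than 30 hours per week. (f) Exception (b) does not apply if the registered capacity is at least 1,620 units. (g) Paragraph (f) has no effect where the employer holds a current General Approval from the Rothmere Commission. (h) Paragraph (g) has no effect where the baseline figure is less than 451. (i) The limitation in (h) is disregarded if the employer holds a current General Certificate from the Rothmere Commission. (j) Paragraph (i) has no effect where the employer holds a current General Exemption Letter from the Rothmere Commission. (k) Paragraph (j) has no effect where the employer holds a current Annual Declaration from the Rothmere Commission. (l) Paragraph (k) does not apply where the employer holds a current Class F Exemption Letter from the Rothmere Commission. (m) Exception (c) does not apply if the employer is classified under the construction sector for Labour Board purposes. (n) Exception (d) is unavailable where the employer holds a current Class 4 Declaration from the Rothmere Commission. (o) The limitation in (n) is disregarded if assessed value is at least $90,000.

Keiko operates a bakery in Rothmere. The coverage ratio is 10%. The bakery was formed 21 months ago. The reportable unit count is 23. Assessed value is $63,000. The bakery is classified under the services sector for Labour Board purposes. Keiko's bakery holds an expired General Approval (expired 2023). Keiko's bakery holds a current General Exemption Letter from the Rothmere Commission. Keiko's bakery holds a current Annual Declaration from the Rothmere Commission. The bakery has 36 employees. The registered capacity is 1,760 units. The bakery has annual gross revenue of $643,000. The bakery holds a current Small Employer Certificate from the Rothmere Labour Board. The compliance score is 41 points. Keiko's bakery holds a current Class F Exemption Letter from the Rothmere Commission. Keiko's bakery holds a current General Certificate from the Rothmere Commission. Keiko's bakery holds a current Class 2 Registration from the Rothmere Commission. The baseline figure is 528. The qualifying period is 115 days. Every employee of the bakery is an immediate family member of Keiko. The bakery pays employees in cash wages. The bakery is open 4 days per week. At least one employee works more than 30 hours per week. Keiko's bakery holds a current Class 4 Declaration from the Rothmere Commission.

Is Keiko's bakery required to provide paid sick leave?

All of (a)'s requirements are met (the business's age is 21 months, under the 23 months limit; every employee is an immediate family member). But applying paragraph (e): (e) operates against (a): at least one employee exceeds 30 hours/week. So (a) is unavailable.
Exception (b)'s conditions are all satisfied: a current Class 2 Registration is held; the qualifying period is 115 days, below the 120 days limit; annual gross revenue is $643,000, less than the $854,000 limit. Turning to paragraphs (f)–(l): (f) applies — the registered capacity is 1,760 units, meeting the 1,620 units threshold. (g) is inapplicable (the General Approval is not current), so (f) stands. Exception (b) does not apply.
Exception (c) fails — the compliance score is 41 points, not less than 39 points.
Exception (d) does not apply: the employer's headcount is 36, not less than 29.
No exception applies. The general rule governs.

Yes — Keiko's bakery must provide paid sick leave.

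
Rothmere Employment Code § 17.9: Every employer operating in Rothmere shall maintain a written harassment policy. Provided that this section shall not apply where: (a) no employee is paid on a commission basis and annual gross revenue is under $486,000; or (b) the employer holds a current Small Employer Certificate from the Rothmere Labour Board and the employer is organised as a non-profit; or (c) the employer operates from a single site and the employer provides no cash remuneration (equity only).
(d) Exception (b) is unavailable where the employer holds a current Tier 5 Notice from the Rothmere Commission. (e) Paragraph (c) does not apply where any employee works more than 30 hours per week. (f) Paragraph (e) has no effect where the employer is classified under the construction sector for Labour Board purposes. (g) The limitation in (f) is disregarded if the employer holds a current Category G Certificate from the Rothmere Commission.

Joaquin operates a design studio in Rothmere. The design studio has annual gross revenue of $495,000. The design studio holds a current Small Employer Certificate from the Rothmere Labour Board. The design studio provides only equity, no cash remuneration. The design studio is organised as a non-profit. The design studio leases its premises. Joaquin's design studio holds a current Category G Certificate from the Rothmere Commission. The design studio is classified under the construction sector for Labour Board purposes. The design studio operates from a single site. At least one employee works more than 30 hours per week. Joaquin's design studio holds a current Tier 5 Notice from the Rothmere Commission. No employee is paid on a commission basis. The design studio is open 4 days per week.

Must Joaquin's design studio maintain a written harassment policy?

Yes — Joaquin's design studio must maintain a written harassment policy.

Exception (a) does not apply: annual gross revenue is $495,000, not under $486,000.
Exception (b)'s conditions are all satisfied: a current Small Employer Certificate is held; the employer is a non-profit. However, paragraph (d) must be considered: (d) operates — a current Tier 5 Notice is held. So (b) is unavailable.
Exception (c): the employer operates from a single site; remuneration is equity-only — every condition holds. However, paragraphs (e)–(g) must be considered: (e) operates against (c): at least one employee exceeds 30 hours/week. (f) would limit (e) — the design studio is classified under the construction sector — but (g) sets (f) aside: (g) is triggered — a current Category G Certificate is held. So (c) is unavailable.
None of the exceptions is available; § 17.9 applies in full.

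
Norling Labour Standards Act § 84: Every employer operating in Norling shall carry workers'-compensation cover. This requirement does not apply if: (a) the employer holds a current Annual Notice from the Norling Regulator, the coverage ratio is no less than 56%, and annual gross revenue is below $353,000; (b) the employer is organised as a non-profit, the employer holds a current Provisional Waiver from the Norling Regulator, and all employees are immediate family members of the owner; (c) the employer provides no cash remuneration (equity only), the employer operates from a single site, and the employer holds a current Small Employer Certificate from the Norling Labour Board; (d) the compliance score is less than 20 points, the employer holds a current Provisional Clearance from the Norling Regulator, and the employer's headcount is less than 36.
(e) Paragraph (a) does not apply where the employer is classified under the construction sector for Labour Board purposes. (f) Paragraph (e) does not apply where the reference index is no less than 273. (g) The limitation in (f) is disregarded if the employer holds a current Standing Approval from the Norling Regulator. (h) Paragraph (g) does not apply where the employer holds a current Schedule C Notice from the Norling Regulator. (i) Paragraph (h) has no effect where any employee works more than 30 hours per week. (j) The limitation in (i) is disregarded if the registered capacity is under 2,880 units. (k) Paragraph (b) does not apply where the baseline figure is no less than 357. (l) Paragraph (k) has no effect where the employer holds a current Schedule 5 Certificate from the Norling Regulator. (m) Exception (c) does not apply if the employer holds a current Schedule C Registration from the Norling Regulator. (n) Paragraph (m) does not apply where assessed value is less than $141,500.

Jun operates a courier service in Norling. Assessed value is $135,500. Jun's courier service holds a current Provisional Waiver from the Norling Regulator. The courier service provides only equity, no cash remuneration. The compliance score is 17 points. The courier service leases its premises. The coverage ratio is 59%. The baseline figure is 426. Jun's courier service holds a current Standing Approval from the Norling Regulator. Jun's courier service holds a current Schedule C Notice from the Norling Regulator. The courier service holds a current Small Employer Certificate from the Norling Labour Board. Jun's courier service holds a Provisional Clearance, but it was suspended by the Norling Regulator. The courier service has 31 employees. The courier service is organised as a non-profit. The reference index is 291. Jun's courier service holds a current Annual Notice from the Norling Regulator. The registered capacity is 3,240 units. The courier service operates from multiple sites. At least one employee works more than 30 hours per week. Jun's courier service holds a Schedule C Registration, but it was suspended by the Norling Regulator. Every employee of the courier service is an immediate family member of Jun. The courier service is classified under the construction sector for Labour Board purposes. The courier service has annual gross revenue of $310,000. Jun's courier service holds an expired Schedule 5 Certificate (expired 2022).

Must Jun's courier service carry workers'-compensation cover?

Exception (a) is satisfied on its face — a current Annual Notice is held; the coverage ratio is 59%, meeting the 56% threshold; annual gross revenue is $310,000, below the $353,000 limit. But applying paragraphs (e)–(j): (e) operates — the courier service is classified under the construction sector. (f) is engaged (the reference index is 291, meeting the 273 threshold), but yields to (g): (g) operates against (f): a current Standing Approval is held. (h) would limit (g) — a current Schedule C Notice is held — but (i) sets (h) aside: (i) is engaged — at least one employee exceeds 30 hours/week. (j) does not operate here (the registered capacity is 3,240 units, not under 2,880 units), so (i) stands. (a) is therefore removed.
Exception (b) is satisfied on its face — the employer is a non-profit; a current Provisional Waiver is held; every employee is an immediate family member. However, paragraphs (k)–(l) must be considered: (k) operates — the baseline figure is 426, meeting the 357 threshold. (l) is not engaged (there is no Schedule 5 Certificate in force), so (k) stands. So (b) is unavailable.
Exception (c) requires that the employer operates from a single site; but the employer operates from multiple sites, so (c) is unavailable.
Exception (d) does not apply: there is no Provisional Clearance in force.
No exception displaces § 84.

Yes — Jun's courier service must carry workers'-compensation cover.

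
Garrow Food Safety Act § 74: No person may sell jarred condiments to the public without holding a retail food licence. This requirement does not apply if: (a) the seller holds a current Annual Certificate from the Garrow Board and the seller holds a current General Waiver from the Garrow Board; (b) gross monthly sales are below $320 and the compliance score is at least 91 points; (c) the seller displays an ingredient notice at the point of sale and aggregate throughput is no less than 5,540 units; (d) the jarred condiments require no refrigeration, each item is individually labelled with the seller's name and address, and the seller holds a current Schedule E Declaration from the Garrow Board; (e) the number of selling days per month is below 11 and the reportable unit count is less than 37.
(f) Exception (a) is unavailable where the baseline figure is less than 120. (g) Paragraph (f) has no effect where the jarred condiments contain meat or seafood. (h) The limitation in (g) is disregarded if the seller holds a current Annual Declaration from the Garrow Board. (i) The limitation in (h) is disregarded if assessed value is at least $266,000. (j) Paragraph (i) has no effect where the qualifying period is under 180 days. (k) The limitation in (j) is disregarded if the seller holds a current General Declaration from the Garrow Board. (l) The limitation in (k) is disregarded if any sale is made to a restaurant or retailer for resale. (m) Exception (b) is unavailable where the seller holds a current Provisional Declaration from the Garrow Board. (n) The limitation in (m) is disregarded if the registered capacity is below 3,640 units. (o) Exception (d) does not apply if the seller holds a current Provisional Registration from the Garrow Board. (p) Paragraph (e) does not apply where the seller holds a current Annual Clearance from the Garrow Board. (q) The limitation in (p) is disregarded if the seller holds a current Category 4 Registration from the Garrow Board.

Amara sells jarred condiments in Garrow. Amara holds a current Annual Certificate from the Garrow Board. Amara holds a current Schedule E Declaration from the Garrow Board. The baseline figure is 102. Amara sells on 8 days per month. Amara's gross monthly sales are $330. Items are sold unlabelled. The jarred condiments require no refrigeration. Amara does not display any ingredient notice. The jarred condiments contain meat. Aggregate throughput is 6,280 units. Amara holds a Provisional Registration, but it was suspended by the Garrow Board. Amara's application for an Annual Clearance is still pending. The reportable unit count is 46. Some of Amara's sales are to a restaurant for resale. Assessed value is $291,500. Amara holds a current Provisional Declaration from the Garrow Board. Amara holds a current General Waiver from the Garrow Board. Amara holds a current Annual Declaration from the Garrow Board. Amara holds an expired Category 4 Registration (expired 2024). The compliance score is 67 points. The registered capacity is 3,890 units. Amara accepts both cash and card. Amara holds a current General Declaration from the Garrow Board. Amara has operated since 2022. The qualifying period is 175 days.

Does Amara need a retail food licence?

All of (a)'s requirements are met (a current Annual Certificate is held; a current General Waiver is held). However, paragraphs (f)–(l) must be considered: (f) is engaged — the baseline figure is 102, less than the 120 limit. (g) would limit (f) — the jarred condiments contain meat — but (h) sets (g) aside: (h) operates — a current Annual Declaration is held. (i) would limit (h) — assessed value is $291,500, meeting the $266,000 threshold — but (j) sets (i) aside: (j) operates against (i): the qualifying period is 175 days, under the 180 days limit. (k) is triggered (a current General Declaration is held), but yields to (l): (l) operates — some sales are to a restaurant for resale. Exception (a) does not apply.
Exception (b) does not apply: gross monthly sales are $330, not below $320.
Exception (c) does not apply: no ingredient notice is displayed.
Exception (d) requires that each item is individually labelled with the seller's name and address; but items are sold unlabelled, so (d) is unavailable.
Exception (e) requires that the reportable unit count is less than 37; but the reportable unit count is 46, not less than 37, so (e) is unavailable.
Every exception is unavailable, so the rule governs.

Yes — Amara must hold a retail food licence.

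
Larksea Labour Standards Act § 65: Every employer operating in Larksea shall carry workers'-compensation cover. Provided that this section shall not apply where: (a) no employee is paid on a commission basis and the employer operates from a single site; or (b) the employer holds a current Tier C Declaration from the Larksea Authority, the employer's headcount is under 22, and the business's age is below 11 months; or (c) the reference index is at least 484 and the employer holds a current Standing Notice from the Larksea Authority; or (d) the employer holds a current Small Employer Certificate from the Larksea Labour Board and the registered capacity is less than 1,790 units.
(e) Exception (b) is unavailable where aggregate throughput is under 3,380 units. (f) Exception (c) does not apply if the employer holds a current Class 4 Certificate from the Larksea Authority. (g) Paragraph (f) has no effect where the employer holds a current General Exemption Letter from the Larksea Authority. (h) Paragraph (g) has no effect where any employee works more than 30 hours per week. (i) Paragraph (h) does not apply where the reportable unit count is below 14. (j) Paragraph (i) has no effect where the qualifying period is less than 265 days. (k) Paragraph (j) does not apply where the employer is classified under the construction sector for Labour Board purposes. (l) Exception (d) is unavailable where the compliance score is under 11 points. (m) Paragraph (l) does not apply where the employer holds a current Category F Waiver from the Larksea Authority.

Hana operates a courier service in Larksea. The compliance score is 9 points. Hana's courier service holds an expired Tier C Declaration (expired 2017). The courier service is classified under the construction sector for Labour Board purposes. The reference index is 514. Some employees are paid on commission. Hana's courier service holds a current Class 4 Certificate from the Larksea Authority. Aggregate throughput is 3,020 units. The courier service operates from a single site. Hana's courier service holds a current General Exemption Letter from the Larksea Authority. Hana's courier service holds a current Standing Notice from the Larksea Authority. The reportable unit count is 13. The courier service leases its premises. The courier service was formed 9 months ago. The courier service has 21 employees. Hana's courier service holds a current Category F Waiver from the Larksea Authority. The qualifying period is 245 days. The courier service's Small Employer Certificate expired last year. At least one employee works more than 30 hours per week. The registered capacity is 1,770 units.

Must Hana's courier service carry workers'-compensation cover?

No — exception (c) applies; Hana's courier service is not required to carry workers'-compensation cover.

Exception (a) requires that no employee is paid on a commission basis; but some employees are paid on commission, so (a) is unavailable.
Exception (b) requires that the employer holds a current Tier C Declaration from the Larksea Authority; but the Tier C Declaration is not current, so (b) is unavailable.
All of (c)'s requirements are met (the reference index is 514, meeting the 484 threshold; a current Standing Notice is held). Considering the limiting provisions: (f) is engaged (a current Class 4 Certificate is held), but is itself disapplied by (g): (g) operates against (f): a current General Exemption Letter is held. (h) would limit (g) — at least one employee exceeds 30 hours/week — but (i) sets (h) aside: (i) is triggered — the reportable unit count is 13, below the 14 limit. (j) is triggered (the qualifying period is 245 days, less than the 265 days limit), but yields to (k): (k) is engaged — the courier service is classified under the construction sector. So (c) applies.
Exception (d) requires that the employer holds a current Small Employer Certificate from the Larksea Labour Board; but the Small Employer Certificate has expired, so (d) is unavailable.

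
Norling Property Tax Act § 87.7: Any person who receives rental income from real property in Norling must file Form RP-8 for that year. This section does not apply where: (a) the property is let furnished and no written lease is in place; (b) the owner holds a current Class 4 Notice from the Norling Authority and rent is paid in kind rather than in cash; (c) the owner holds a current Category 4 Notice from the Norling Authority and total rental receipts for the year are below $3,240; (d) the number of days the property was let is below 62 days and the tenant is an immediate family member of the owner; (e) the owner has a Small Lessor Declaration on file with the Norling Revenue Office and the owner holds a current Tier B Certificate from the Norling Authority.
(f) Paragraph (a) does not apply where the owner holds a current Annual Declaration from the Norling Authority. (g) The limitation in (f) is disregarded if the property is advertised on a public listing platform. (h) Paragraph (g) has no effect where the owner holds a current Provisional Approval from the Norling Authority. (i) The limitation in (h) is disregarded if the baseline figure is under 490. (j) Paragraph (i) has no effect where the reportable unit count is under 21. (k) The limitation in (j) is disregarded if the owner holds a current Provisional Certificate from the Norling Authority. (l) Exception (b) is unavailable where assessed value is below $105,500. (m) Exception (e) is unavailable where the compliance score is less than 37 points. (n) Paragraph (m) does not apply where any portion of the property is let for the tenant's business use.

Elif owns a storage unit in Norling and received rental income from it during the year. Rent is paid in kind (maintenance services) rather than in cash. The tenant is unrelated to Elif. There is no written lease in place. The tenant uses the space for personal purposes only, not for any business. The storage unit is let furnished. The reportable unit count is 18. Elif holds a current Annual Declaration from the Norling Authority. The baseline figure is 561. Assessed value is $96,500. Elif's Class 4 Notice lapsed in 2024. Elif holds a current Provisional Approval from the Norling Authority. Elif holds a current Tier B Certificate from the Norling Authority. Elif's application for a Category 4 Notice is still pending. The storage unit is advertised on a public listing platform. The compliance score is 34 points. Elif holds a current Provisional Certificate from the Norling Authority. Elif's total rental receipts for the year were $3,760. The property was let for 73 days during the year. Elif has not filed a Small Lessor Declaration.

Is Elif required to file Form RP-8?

Yes — Elif must file Form RP-8.

Exception (a)'s conditions are all satisfied: the property is let furnished; there is no written lease. But applying paragraphs (f)–(k): (f) operates against (a): a current Annual Declaration is held. (g) applies (the property is publicly advertised), but yields to (h): (h) operates against (g): a current Provisional Approval is held. (i) is inapplicable (the baseline figure is 561, not under 490), so (h) stands. Exception (a) does not apply.
Exception (b) requires that the owner holds a current Class 4 Notice from the Norling Authority; but no current Class 4 Notice is held, so (b) is unavailable.
Exception (c) does not apply: there is no Category 4 Notice in force.
Exception (d) fails — the number of days the property was let is 73 days, not below 62 days.
Exception (e) does not apply: no Small Lessor Declaration is on file.
No exception displaces § 87.7.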